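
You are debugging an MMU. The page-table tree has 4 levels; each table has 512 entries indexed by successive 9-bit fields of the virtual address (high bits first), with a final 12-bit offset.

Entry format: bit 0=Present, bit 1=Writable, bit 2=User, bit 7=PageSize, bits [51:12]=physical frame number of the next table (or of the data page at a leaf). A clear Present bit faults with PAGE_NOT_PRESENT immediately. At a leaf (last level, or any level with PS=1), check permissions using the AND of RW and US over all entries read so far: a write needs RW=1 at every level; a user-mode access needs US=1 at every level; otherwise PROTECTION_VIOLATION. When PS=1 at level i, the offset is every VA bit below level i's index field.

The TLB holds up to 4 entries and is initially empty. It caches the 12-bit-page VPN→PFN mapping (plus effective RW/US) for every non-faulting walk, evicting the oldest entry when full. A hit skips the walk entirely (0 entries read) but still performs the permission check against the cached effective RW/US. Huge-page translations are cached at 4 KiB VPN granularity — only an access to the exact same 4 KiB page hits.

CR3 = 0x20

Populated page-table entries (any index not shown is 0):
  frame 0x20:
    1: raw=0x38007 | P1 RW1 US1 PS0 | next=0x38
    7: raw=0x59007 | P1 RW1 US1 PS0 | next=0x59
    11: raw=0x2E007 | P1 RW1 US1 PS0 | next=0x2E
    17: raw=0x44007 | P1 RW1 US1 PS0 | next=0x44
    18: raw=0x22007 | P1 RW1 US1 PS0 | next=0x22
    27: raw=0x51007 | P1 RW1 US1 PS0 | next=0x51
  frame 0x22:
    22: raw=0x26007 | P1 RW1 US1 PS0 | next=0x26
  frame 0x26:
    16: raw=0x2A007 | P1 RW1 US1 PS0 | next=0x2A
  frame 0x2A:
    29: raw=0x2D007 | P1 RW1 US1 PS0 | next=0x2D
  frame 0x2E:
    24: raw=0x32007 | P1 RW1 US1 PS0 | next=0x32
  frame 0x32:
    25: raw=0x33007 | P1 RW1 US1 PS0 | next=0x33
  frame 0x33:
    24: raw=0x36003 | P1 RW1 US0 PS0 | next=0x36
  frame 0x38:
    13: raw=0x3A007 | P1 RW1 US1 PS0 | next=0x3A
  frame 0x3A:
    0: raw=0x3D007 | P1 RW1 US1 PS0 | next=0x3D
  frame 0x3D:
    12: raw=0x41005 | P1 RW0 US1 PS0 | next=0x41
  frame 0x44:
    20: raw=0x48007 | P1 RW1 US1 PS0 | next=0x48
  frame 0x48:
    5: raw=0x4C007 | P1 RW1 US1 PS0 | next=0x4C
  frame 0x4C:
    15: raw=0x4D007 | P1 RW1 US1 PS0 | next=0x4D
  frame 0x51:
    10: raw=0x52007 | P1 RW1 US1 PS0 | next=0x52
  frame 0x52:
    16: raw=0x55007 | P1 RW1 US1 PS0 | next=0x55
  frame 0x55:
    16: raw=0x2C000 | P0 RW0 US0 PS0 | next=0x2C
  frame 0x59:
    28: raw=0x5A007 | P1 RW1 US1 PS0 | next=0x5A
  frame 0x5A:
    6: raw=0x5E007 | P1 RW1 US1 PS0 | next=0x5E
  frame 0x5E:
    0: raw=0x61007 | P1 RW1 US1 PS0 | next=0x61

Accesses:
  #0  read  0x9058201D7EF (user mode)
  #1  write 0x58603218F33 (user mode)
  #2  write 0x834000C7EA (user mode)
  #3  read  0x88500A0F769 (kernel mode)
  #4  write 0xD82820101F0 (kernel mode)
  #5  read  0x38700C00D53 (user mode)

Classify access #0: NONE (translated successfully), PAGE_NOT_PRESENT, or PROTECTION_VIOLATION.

Walk each access:
#0 VA=0x9058201D7EF (r,user):
  [0] read 0x20 idx=18: raw=0x22007 flags P=1 W=1 U=1 S=0
  [1] read 0x22 idx=22: raw=0x26007 flags P=1 W=1 U=1 S=0
  [2] read 0x26 idx=16: raw=0x2A007 flags P=1 W=1 U=1 S=0
  [3] read 0x2A idx=29: raw=0x2D007 flags P=1 W=1 U=1 S=0
  → PA=0x2D7EF  (4 entries read)
#1 VA=0x58603218F33 (w,user):
  [0] read 0x20 idx=11: raw=0x2E007 flags P=1 W=1 U=1 S=0
  [1] read 0x2E idx=24: raw=0x32007 flags P=1 W=1 U=1 S=0
  [2] read 0x32 idx=25: raw=0x33007 flags P=1 W=1 U=1 S=0
  [3] read 0x33 idx=24: raw=0x36003 flags P=1 W=1 U=0 S=0
  → PROTECTION_VIOLATION  (4 entries read)
#2 VA=0x834000C7EA (w,user):
  [0] read 0x20 idx=1: raw=0x38007 flags P=1 W=1 U=1 S=0
  [1] read 0x38 idx=13: raw=0x3A007 flags P=1 W=1 U=1 S=0
  [2] read 0x3A idx=0: raw=0x3D007 flags P=1 W=1 U=1 S=0
  [3] read 0x3D idx=12: raw=0x41005 flags P=1 W=0 U=1 S=0
  → PROTECTION_VIOLATION  (4 entries read)
#3 VA=0x88500A0F769 (r,kernel):
  [0] read 0x20 idx=17: raw=0x44007 flags P=1 W=1 U=1 S=0
  [1] read 0x44 idx=20: raw=0x48007 flags P=1 W=1 U=1 S=0
  [2] read 0x48 idx=5: raw=0x4C007 flags P=1 W=1 U=1 S=0
  [3] read 0x4C idx=15: raw=0x4D007 flags P=1 W=1 U=1 S=0
  → PA=0x4D769  (4 entries read)
#4 VA=0xD82820101F0 (w,kernel):
  [0] read 0x20 idx=27: raw=0x51007 flags P=1 W=1 U=1 S=0
  [1] read 0x51 idx=10: raw=0x52007 flags P=1 W=1 U=1 S=0
  [2] read 0x52 idx=16: raw=0x55007 flags P=1 W=1 U=1 S=0
  [3] read 0x55 idx=16: raw=0x2C000 flags P=0 W=0 U=0 S=0
  → PAGE_NOT_PRESENT  (4 entries read)
#5 VA=0x38700C00D53 (r,user):
  [0] read 0x20 idx=7: raw=0x59007 flags P=1 W=1 U=1 S=0
  [1] read 0x59 idx=28: raw=0x5A007 flags P=1 W=1 U=1 S=0
  [2] read 0x5A idx=6: raw=0x5E007 flags P=1 W=1 U=1 S=0
  [3] read 0x5E idx=0: raw=0x61007 flags P=1 W=1 U=1 S=0
  → PA=0x61D53  (4 entries read)

Access #0 fault: NONE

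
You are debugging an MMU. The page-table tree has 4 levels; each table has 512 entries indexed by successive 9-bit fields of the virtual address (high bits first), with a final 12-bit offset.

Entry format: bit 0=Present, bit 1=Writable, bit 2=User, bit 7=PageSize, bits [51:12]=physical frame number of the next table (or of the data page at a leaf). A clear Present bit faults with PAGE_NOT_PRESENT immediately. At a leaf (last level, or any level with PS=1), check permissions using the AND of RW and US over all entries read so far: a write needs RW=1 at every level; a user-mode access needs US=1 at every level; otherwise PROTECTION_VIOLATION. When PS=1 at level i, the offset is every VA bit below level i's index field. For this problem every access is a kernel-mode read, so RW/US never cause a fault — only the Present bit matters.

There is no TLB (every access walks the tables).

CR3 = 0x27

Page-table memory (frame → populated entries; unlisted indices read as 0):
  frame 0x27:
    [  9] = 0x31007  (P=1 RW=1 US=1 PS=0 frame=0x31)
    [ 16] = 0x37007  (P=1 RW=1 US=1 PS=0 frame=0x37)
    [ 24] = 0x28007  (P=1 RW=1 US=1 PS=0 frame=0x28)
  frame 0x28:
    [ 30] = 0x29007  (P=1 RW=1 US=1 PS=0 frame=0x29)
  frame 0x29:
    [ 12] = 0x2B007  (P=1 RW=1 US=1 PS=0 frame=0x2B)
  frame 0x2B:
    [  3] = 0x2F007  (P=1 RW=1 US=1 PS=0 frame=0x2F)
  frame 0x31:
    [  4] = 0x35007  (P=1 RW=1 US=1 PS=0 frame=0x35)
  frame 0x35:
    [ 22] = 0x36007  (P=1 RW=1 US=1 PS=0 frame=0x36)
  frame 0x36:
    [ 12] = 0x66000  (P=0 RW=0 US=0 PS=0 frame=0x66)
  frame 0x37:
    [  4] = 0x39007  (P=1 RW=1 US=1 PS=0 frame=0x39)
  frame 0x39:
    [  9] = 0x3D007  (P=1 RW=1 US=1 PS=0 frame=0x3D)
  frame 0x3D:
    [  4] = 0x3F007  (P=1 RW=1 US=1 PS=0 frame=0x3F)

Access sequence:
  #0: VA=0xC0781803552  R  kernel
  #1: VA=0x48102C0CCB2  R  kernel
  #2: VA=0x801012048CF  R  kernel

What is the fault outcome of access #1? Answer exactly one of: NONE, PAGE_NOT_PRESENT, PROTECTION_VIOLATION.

Walk each access:
#0 VA=0xC0781803552 (r,kernel):
  L0 @0x27[24] → 0x28007  P=1,RW=1,US=1,PS=0
  L1 @0x28[30] → 0x29007  P=1,RW=1,US=1,PS=0
  L2 @0x29[12] → 0x2B007  P=1,RW=1,US=1,PS=0
  L3 @0x2B[3] → 0x2F007  P=1,RW=1,US=1,PS=0
  ⇒ phys 0x2F552  [4 reads]
#1 VA=0x48102C0CCB2 (r,kernel):
  L0 @0x27[9] → 0x31007  P=1,RW=1,US=1,PS=0
  L1 @0x31[4] → 0x35007  P=1,RW=1,US=1,PS=0
  L2 @0x35[22] → 0x36007  P=1,RW=1,US=1,PS=0
  L3 @0x36[12] → 0x66000  P=0,RW=0,US=0,PS=0
  → PAGE_NOT_PRESENT  (4 entries read)
#2 VA=0x801012048CF (r,kernel):
  L0 @0x27[16] → 0x37007  P=1,RW=1,US=1,PS=0
  L1 @0x37[4] → 0x39007  P=1,RW=1,US=1,PS=0
  L2 @0x39[9] → 0x3D007  P=1,RW=1,US=1,PS=0
  L3 @0x3D[4] → 0x3F007  P=1,RW=1,US=1,PS=0
  ⇒ phys 0x3F8CF  [4 reads]

Access #1 fault: PAGE_NOT_PRESENT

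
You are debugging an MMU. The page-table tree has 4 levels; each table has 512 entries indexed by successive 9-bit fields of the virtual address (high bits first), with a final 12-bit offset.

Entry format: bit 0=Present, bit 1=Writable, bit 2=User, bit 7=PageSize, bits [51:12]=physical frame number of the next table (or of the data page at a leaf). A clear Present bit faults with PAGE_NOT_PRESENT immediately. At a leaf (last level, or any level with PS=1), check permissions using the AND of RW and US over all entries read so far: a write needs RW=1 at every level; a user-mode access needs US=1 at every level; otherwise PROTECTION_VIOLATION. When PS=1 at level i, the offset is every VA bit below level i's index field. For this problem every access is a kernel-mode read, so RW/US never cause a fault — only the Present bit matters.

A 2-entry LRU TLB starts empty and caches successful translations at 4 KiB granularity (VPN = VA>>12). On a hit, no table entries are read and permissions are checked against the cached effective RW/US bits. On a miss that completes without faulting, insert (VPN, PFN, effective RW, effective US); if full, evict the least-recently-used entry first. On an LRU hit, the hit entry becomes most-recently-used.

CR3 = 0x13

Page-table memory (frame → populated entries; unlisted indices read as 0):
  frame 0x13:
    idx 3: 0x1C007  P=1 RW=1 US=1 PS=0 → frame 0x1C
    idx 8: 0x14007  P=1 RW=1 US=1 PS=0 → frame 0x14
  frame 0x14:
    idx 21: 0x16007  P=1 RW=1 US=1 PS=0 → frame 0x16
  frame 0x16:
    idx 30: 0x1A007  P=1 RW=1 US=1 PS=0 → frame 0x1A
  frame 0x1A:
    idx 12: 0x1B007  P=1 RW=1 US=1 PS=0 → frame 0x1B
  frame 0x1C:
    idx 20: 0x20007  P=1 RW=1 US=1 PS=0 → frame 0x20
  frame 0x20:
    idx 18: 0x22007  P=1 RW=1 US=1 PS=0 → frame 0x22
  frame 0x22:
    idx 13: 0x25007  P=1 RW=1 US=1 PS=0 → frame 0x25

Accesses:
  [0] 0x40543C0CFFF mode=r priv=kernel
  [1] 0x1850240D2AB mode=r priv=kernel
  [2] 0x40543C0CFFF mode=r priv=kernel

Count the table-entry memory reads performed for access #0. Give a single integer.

Walk each access:
#0 VA=0x40543C0CFFF (r,kernel):
  L0 @0x13[8] → 0x14007  P=1,RW=1,US=1,PS=0
  L1 @0x14[21] → 0x16007  P=1,RW=1,US=1,PS=0
  L2 @0x16[30] → 0x1A007  P=1,RW=1,US=1,PS=0
  L3 @0x1A[12] → 0x1B007  P=1,RW=1,US=1,PS=0
  → PA=0x1BFFF  (4 entries read)
#1 VA=0x1850240D2AB (r,kernel):
  L0 @0x13[3] → 0x1C007  P=1,RW=1,US=1,PS=0
  L1 @0x1C[20] → 0x20007  P=1,RW=1,US=1,PS=0
  L2 @0x20[18] → 0x22007  P=1,RW=1,US=1,PS=0
  L3 @0x22[13] → 0x25007  P=1,RW=1,US=1,PS=0
  → PA=0x252AB  (4 entries read)
#2 VA=0x40543C0CFFF (r,kernel):
  TLB hit vpn=0x40543C0C → PA=0x1BFFF

Entries read for #0: 4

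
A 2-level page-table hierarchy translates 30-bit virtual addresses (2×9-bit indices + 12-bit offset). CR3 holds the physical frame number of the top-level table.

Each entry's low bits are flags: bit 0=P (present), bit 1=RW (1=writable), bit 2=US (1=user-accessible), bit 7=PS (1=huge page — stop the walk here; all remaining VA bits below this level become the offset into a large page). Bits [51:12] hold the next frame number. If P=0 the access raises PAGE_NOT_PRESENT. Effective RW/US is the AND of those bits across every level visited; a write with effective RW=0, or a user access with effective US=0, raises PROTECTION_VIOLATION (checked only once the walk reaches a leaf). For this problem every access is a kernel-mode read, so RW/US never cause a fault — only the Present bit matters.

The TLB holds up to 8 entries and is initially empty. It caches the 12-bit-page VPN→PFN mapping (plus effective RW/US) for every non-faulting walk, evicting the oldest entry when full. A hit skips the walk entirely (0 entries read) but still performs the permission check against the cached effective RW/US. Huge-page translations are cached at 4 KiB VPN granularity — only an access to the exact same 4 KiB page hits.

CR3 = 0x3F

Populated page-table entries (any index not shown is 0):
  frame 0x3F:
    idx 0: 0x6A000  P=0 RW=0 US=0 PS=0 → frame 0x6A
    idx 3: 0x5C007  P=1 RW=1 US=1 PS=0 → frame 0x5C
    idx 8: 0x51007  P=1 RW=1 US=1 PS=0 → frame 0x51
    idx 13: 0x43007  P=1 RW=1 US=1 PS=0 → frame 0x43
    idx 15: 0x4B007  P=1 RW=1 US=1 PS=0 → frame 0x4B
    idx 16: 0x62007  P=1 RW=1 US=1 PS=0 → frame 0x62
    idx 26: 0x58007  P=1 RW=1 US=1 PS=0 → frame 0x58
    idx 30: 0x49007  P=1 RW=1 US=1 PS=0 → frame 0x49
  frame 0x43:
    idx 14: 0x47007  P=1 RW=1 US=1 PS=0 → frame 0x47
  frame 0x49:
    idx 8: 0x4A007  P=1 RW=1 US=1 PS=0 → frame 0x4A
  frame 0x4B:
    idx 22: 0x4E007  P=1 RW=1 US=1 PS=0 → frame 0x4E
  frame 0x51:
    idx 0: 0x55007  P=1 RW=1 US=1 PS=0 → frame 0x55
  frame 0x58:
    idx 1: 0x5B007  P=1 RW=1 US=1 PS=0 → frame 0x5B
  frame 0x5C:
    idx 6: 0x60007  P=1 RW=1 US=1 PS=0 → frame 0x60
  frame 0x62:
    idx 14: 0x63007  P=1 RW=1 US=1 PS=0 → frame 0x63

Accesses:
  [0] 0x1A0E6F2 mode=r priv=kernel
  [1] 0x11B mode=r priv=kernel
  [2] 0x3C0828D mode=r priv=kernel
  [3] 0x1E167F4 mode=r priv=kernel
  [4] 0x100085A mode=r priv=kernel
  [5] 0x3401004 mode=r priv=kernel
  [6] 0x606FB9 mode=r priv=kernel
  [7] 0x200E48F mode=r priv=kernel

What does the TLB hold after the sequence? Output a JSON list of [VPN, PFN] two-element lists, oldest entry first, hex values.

Trace:
#0 VA=0x1A0E6F2 (r,kernel):
  L0 @0x3F[13] → 0x43007  P=1,RW=1,US=1,PS=0
  L1 @0x43[14] → 0x47007  P=1,RW=1,US=1,PS=0
  → PA=0x476F2  (2 entries read)
#1 VA=0x11B (r,kernel):
  L0 @0x3F[0] → 0x6A000  P=0,RW=0,US=0,PS=0
  → PAGE_NOT_PRESENT  (1 entries read)
#2 VA=0x3C0828D (r,kernel):
  L0 @0x3F[30] → 0x49007  P=1,RW=1,US=1,PS=0
  L1 @0x49[8] → 0x4A007  P=1,RW=1,US=1,PS=0
  → PA=0x4A28D  (2 entries read)
#3 VA=0x1E167F4 (r,kernel):
  L0 @0x3F[15] → 0x4B007  P=1,RW=1,US=1,PS=0
  L1 @0x4B[22] → 0x4E007  P=1,RW=1,US=1,PS=0
  → PA=0x4E7F4  (2 entries read)
#4 VA=0x100085A (r,kernel):
  L0 @0x3F[8] → 0x51007  P=1,RW=1,US=1,PS=0
  L1 @0x51[0] → 0x55007  P=1,RW=1,US=1,PS=0
  → PA=0x5585A  (2 entries read)
#5 VA=0x3401004 (r,kernel):
  L0 @0x3F[26] → 0x58007  P=1,RW=1,US=1,PS=0
  L1 @0x58[1] → 0x5B007  P=1,RW=1,US=1,PS=0
  → PA=0x5B004  (2 entries read)
#6 VA=0x606FB9 (r,kernel):
  L0 @0x3F[3] → 0x5C007  P=1,RW=1,US=1,PS=0
  L1 @0x5C[6] → 0x60007  P=1,RW=1,US=1,PS=0
  → PA=0x60FB9  (2 entries read)
#7 VA=0x200E48F (r,kernel):
  L0 @0x3F[16] → 0x62007  P=1,RW=1,US=1,PS=0
  L1 @0x62[14] → 0x63007  P=1,RW=1,US=1,PS=0
  → PA=0x6348F  (2 entries read)

TLB: [["0x1A0E", "0x47"], ["0x3C08", "0x4A"], ["0x1E16", "0x4E"], ["0x1000", "0x55"], ["0x3401", "0x5B"], ["0x606", "0x60"], ["0x200E", "0x63"]]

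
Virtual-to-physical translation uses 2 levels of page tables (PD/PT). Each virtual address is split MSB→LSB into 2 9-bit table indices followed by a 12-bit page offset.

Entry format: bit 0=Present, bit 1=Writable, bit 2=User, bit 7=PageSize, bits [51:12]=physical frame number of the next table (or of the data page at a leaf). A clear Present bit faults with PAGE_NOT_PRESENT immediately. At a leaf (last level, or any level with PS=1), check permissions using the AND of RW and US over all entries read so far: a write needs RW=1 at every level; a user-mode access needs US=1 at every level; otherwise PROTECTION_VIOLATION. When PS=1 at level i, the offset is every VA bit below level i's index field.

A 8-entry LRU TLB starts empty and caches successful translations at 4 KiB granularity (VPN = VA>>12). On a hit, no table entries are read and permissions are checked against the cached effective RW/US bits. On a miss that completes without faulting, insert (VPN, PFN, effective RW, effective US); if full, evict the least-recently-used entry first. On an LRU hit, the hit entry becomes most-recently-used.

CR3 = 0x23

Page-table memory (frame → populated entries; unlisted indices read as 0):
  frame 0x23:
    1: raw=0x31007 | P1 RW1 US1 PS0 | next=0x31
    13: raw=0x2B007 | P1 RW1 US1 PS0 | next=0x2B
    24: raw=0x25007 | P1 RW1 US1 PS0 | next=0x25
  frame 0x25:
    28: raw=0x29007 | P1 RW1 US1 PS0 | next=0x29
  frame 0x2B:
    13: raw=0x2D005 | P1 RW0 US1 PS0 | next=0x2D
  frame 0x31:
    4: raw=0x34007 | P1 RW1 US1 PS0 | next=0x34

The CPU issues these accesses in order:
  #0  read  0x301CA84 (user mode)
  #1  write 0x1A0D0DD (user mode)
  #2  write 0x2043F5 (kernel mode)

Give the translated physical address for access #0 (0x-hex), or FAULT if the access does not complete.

Trace:
#0 VA=0x301CA84 (r,user):
  [0] read 0x23 idx=24: raw=0x25007 flags P=1 W=1 U=1 S=0
  [1] read 0x25 idx=28: raw=0x29007 flags P=1 W=1 U=1 S=0
  → PA=0x29A84  (2 entries read)
#1 VA=0x1A0D0DD (w,user):
  [0] read 0x23 idx=13: raw=0x2B007 flags P=1 W=1 U=1 S=0
  [1] read 0x2B idx=13: raw=0x2D005 flags P=1 W=0 U=1 S=0
  → PROTECTION_VIOLATION  (2 entries read)
#2 VA=0x2043F5 (w,kernel):
  [0] read 0x23 idx=1: raw=0x31007 flags P=1 W=1 U=1 S=0
  [1] read 0x31 idx=4: raw=0x34007 flags P=1 W=1 U=1 S=0
  → PA=0x343F5  (2 entries read)

Access #0 PA: 0x29A84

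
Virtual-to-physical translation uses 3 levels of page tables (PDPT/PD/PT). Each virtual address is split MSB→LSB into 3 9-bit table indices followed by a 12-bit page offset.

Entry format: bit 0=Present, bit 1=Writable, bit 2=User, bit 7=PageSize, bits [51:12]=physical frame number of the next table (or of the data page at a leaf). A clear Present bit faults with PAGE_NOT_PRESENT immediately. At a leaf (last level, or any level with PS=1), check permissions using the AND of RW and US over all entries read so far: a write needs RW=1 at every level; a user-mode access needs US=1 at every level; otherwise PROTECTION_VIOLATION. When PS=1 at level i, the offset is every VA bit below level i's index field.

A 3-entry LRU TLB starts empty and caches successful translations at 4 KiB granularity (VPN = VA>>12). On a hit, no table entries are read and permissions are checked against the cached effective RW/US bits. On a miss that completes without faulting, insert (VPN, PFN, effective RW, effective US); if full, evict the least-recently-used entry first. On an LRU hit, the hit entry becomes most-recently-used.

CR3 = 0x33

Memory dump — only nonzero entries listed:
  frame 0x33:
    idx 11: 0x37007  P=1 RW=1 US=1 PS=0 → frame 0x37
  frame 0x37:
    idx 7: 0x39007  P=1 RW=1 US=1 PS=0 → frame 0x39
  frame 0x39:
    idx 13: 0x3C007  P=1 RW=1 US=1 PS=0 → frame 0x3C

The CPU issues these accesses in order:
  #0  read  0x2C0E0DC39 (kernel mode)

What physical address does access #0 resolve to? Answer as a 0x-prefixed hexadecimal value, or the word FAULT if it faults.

Per-access translation:
#0 VA=0x2C0E0DC39 (r,kernel):
  lvl0: tbl 0x33, slot 11 ⇒ 0x37007 (P1/RW1/US1/PS0)
  lvl1: tbl 0x37, slot 7 ⇒ 0x39007 (P1/RW1/US1/PS0)
  lvl2: tbl 0x39, slot 13 ⇒ 0x3C007 (P1/RW1/US1/PS0)
  → PA=0x3CC39  (3 entries read)

Access #0 PA: 0x3CC39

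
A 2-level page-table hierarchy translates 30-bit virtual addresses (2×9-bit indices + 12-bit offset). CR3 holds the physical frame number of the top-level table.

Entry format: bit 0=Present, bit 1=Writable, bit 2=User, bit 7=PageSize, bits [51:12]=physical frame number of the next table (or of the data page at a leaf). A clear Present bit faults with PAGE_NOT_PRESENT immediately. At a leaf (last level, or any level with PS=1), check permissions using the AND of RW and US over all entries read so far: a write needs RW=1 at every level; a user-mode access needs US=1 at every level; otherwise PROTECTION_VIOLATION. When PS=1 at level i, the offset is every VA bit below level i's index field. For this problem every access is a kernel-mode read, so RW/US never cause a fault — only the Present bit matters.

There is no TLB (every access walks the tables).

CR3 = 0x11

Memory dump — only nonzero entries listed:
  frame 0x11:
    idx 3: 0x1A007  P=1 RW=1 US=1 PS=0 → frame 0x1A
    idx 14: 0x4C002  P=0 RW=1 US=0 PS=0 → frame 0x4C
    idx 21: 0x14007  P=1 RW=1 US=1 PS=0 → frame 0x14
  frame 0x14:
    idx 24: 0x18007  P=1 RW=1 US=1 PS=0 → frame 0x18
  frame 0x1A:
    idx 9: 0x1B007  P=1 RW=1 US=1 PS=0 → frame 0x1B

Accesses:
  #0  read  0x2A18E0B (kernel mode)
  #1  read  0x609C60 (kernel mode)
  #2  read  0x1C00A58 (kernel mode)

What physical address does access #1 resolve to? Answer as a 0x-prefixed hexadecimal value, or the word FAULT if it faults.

Trace:
#0 VA=0x2A18E0B (r,kernel):
  [0] read 0x11 idx=21: raw=0x14007 flags P=1 W=1 U=1 S=0
  [1] read 0x14 idx=24: raw=0x18007 flags P=1 W=1 U=1 S=0
  ✓ 0x18E0B  — 2 lookups
#1 VA=0x609C60 (r,kernel):
  [0] read 0x11 idx=3: raw=0x1A007 flags P=1 W=1 U=1 S=0
  [1] read 0x1A idx=9: raw=0x1B007 flags P=1 W=1 U=1 S=0
  ✓ 0x1BC60  — 2 lookups
#2 VA=0x1C00A58 (r,kernel):
  [0] read 0x11 idx=14: raw=0x4C002 flags P=0 W=1 U=0 S=0
  ⇒ fault: PAGE_NOT_PRESENT  — 1 lookups

Access #1 PA: 0x1BC60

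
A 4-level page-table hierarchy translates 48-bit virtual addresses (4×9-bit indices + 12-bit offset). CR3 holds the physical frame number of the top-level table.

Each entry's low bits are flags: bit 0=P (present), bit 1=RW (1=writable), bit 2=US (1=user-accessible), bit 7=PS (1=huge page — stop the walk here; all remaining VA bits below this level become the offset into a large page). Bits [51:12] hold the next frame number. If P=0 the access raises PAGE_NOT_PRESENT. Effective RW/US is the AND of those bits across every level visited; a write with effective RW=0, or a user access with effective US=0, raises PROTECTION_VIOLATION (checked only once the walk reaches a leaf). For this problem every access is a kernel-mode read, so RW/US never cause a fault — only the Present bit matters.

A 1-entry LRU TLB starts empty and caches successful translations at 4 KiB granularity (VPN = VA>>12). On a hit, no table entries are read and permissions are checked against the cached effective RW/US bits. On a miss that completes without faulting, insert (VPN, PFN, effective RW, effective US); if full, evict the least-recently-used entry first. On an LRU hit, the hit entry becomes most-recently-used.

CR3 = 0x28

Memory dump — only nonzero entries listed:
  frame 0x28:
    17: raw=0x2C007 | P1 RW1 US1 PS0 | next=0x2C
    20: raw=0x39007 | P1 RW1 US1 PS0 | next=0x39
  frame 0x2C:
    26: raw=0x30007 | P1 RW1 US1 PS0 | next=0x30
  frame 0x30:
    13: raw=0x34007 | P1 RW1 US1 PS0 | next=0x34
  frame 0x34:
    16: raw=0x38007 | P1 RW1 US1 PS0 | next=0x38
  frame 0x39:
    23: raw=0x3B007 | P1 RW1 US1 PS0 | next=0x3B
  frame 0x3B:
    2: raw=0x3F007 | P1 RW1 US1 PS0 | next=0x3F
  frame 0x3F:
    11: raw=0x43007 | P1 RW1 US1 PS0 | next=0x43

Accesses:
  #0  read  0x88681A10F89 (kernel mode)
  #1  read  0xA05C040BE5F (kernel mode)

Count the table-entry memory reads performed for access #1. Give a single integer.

Per-access translation:
#0 VA=0x88681A10F89 (r,kernel):
  L0 @0x28[17] → 0x2C007  P=1,RW=1,US=1,PS=0
  L1 @0x2C[26] → 0x30007  P=1,RW=1,US=1,PS=0
  L2 @0x30[13] → 0x34007  P=1,RW=1,US=1,PS=0
  L3 @0x34[16] → 0x38007  P=1,RW=1,US=1,PS=0
  ⇒ phys 0x38F89  [4 reads]
#1 VA=0xA05C040BE5F (r,kernel):
  L0 @0x28[20] → 0x39007  P=1,RW=1,US=1,PS=0
  L1 @0x39[23] → 0x3B007  P=1,RW=1,US=1,PS=0
  L2 @0x3B[2] → 0x3F007  P=1,RW=1,US=1,PS=0
  L3 @0x3F[11] → 0x43007  P=1,RW=1,US=1,PS=0
  ⇒ phys 0x43E5F  [4 reads]

Entries read for #1: 4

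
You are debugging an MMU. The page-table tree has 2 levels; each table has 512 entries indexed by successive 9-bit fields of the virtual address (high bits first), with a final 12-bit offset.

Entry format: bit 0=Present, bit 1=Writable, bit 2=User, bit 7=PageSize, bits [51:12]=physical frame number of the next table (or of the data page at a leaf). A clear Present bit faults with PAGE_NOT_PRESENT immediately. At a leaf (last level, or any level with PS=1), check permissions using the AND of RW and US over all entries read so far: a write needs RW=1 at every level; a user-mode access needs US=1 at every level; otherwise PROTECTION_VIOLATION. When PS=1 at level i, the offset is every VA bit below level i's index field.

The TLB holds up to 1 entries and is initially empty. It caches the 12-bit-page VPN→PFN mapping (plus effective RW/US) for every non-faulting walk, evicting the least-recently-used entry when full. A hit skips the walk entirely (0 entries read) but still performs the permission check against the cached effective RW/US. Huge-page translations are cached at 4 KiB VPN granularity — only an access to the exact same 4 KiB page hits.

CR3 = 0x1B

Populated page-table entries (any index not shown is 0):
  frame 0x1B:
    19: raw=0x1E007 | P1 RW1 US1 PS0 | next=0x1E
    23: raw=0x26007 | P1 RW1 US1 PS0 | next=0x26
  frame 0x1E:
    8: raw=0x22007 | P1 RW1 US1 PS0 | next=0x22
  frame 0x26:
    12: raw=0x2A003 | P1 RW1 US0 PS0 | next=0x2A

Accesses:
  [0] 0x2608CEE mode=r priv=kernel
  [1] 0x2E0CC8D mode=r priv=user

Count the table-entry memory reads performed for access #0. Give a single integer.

Per-access translation:
#0 VA=0x2608CEE (r,kernel):
  lvl0: tbl 0x1B, slot 19 ⇒ 0x1E007 (P1/RW1/US1/PS0)
  lvl1: tbl 0x1E, slot 8 ⇒ 0x22007 (P1/RW1/US1/PS0)
  ⇒ phys 0x22CEE  [2 reads]
#1 VA=0x2E0CC8D (r,user):
  lvl0: tbl 0x1B, slot 23 ⇒ 0x26007 (P1/RW1/US1/PS0)
  lvl1: tbl 0x26, slot 12 ⇒ 0x2A003 (P1/RW1/US0/PS0)
  ⇒ fault: PROTECTION_VIOLATION  — 2 lookups

Entries read for #0: 2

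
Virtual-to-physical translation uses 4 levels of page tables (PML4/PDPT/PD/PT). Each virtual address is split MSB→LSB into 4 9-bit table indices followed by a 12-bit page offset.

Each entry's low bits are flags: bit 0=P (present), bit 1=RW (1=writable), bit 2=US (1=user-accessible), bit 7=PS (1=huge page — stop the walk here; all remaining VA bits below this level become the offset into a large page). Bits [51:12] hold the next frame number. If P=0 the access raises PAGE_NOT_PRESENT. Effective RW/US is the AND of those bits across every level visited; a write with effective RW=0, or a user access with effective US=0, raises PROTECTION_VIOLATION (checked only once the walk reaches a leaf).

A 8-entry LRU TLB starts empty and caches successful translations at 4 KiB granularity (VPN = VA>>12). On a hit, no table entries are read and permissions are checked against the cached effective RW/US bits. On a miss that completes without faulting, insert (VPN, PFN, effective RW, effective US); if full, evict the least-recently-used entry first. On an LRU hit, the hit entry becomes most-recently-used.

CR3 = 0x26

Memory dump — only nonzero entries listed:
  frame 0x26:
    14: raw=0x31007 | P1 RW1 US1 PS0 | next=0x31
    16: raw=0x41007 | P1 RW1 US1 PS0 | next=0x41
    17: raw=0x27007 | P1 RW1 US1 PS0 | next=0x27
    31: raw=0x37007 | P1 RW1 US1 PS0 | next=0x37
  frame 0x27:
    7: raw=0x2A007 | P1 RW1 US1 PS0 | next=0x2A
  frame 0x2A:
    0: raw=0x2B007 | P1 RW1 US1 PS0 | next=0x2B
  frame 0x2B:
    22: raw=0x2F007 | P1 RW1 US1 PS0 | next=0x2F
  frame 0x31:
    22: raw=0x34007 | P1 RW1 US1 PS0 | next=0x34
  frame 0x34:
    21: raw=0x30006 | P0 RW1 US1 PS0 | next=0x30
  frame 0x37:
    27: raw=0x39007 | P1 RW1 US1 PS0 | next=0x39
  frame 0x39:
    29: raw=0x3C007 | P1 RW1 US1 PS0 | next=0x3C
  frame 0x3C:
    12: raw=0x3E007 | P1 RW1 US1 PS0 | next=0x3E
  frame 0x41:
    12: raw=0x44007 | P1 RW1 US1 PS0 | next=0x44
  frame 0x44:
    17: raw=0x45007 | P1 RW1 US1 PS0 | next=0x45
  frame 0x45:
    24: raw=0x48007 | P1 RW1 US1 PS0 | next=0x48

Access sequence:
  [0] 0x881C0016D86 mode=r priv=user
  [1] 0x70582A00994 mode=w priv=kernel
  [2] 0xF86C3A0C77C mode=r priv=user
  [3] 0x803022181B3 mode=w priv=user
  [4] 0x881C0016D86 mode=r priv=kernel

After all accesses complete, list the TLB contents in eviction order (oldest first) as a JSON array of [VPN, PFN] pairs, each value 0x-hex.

Per-access translation:
#0 VA=0x881C0016D86 (r,user):
  L0: frame=0x26 idx=17 entry=0x27007 [P=1 RW=1 US=1 PS=0]
  L1: frame=0x27 idx=7 entry=0x2A007 [P=1 RW=1 US=1 PS=0]
  L2: frame=0x2A idx=0 entry=0x2B007 [P=1 RW=1 US=1 PS=0]
  L3: frame=0x2B idx=22 entry=0x2F007 [P=1 RW=1 US=1 PS=0]
  → PA=0x2FD86  (4 entries read)
#1 VA=0x70582A00994 (w,kernel):
  L0: frame=0x26 idx=14 entry=0x31007 [P=1 RW=1 US=1 PS=0]
  L1: frame=0x31 idx=22 entry=0x34007 [P=1 RW=1 US=1 PS=0]
  L2: frame=0x34 idx=21 entry=0x30006 [P=0 RW=1 US=1 PS=0]
  ⇒ fault: PAGE_NOT_PRESENT  — 3 lookups
#2 VA=0xF86C3A0C77C (r,user):
  L0: frame=0x26 idx=31 entry=0x37007 [P=1 RW=1 US=1 PS=0]
  L1: frame=0x37 idx=27 entry=0x39007 [P=1 RW=1 US=1 PS=0]
  L2: frame=0x39 idx=29 entry=0x3C007 [P=1 RW=1 US=1 PS=0]
  L3: frame=0x3C idx=12 entry=0x3E007 [P=1 RW=1 US=1 PS=0]
  → PA=0x3E77C  (4 entries read)
#3 VA=0x803022181B3 (w,user):
  L0: frame=0x26 idx=16 entry=0x41007 [P=1 RW=1 US=1 PS=0]
  L1: frame=0x41 idx=12 entry=0x44007 [P=1 RW=1 US=1 PS=0]
  L2: frame=0x44 idx=17 entry=0x45007 [P=1 RW=1 US=1 PS=0]
  L3: frame=0x45 idx=24 entry=0x48007 [P=1 RW=1 US=1 PS=0]
  → PA=0x481B3  (4 entries read)
#4 VA=0x881C0016D86 (r,kernel):
  TLB hit vpn=0x881C0016 → PA=0x2FD86

TLB: [["0xF86C3A0C", "0x3E"], ["0x80302218", "0x48"], ["0x881C0016", "0x2F"]]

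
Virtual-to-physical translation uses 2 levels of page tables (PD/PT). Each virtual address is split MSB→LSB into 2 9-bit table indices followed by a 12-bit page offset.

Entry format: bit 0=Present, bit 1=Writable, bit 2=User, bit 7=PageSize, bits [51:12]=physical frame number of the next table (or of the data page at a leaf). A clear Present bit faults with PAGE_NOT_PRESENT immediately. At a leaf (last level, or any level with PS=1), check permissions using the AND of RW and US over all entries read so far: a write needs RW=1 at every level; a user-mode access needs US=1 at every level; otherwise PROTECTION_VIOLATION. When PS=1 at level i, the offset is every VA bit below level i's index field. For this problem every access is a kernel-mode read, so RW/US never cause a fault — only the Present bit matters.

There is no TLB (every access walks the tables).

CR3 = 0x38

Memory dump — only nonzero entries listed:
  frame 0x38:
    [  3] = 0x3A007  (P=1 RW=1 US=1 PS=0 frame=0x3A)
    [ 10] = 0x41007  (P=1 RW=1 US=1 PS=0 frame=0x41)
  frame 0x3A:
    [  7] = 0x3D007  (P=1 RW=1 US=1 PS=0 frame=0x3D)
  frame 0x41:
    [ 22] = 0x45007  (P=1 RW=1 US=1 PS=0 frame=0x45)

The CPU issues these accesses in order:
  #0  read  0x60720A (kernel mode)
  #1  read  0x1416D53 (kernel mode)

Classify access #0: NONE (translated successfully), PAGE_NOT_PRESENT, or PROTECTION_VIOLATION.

Per-access translation:
#0 VA=0x60720A (r,kernel):
  lvl0: tbl 0x38, slot 3 ⇒ 0x3A007 (P1/RW1/US1/PS0)
  lvl1: tbl 0x3A, slot 7 ⇒ 0x3D007 (P1/RW1/US1/PS0)
  → PA=0x3D20A  (2 entries read)
#1 VA=0x1416D53 (r,kernel):
  lvl0: tbl 0x38, slot 10 ⇒ 0x41007 (P1/RW1/US1/PS0)
  lvl1: tbl 0x41, slot 22 ⇒ 0x45007 (P1/RW1/US1/PS0)
  → PA=0x45D53  (2 entries read)

Access #0 fault: NONE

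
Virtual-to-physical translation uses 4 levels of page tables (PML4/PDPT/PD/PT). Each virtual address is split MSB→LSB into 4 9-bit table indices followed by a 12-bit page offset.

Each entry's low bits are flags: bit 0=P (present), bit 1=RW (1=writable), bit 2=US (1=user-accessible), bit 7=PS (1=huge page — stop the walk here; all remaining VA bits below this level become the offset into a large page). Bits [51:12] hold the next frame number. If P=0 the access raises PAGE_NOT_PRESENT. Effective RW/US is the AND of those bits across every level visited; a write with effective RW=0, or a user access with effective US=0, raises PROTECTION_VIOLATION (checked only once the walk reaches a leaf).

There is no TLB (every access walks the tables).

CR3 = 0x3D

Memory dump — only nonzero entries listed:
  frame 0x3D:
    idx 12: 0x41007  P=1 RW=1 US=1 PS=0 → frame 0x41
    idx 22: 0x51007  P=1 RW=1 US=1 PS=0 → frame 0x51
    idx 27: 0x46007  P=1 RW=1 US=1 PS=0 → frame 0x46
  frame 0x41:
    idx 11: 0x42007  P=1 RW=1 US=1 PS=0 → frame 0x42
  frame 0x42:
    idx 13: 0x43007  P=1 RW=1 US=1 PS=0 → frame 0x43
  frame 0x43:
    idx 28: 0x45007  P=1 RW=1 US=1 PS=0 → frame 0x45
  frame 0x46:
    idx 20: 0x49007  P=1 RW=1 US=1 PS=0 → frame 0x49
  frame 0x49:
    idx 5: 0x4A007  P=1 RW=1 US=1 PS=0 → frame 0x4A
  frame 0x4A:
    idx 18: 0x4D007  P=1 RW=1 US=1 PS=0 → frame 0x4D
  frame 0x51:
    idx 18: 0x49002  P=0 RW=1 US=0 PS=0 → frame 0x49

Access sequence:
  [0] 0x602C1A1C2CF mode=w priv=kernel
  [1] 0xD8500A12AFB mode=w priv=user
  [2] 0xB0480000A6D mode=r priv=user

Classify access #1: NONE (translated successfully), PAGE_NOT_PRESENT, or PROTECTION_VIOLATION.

Walk each access:
#0 VA=0x602C1A1C2CF (w,kernel):
  L0 @0x3D[12] → 0x41007  P=1,RW=1,US=1,PS=0
  L1 @0x41[11] → 0x42007  P=1,RW=1,US=1,PS=0
  L2 @0x42[13] → 0x43007  P=1,RW=1,US=1,PS=0
  L3 @0x43[28] → 0x45007  P=1,RW=1,US=1,PS=0
  → PA=0x452CF  (4 entries read)
#1 VA=0xD8500A12AFB (w,user):
  L0 @0x3D[27] → 0x46007  P=1,RW=1,US=1,PS=0
  L1 @0x46[20] → 0x49007  P=1,RW=1,US=1,PS=0
  L2 @0x49[5] → 0x4A007  P=1,RW=1,US=1,PS=0
  L3 @0x4A[18] → 0x4D007  P=1,RW=1,US=1,PS=0
  → PA=0x4DAFB  (4 entries read)
#2 VA=0xB0480000A6D (r,user):
  L0 @0x3D[22] → 0x51007  P=1,RW=1,US=1,PS=0
  L1 @0x51[18] → 0x49002  P=0,RW=1,US=0,PS=0
  → PAGE_NOT_PRESENT  (2 entries read)

Access #1 fault: NONE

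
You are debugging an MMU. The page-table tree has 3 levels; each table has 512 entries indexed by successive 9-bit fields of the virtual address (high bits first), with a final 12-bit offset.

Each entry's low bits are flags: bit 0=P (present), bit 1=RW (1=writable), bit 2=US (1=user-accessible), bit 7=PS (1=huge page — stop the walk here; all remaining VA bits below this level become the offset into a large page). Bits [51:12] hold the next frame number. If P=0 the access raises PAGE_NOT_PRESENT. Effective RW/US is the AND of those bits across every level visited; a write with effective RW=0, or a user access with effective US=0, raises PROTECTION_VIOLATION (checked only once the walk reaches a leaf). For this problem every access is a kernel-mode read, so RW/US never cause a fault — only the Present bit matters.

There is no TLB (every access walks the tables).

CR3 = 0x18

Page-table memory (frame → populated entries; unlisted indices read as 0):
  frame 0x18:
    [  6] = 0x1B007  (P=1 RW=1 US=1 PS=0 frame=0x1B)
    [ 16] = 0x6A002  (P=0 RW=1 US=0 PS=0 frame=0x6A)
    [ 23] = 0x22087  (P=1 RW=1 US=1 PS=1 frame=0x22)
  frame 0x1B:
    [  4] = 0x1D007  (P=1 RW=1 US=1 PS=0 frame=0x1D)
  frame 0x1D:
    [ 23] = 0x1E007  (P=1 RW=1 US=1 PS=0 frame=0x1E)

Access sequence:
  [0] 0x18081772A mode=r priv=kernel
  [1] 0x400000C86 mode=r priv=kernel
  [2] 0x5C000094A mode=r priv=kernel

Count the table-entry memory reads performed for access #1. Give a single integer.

Walk each access:
#0 VA=0x18081772A (r,kernel):
  lvl0: tbl 0x18, slot 6 ⇒ 0x1B007 (P1/RW1/US1/PS0)
  lvl1: tbl 0x1B, slot 4 ⇒ 0x1D007 (P1/RW1/US1/PS0)
  lvl2: tbl 0x1D, slot 23 ⇒ 0x1E007 (P1/RW1/US1/PS0)
  → PA=0x1E72A  (3 entries read)
#1 VA=0x400000C86 (r,kernel):
  lvl0: tbl 0x18, slot 16 ⇒ 0x6A002 (P0/RW1/US0/PS0)
  ⇒ fault: PAGE_NOT_PRESENT  — 1 lookups
#2 VA=0x5C000094A (r,kernel):
  lvl0: tbl 0x18, slot 23 ⇒ 0x22087 (P1/RW1/US1/PS1)
  → PA=0x2294A (huge @L0)  (1 entries read)

Entries read for #1: 1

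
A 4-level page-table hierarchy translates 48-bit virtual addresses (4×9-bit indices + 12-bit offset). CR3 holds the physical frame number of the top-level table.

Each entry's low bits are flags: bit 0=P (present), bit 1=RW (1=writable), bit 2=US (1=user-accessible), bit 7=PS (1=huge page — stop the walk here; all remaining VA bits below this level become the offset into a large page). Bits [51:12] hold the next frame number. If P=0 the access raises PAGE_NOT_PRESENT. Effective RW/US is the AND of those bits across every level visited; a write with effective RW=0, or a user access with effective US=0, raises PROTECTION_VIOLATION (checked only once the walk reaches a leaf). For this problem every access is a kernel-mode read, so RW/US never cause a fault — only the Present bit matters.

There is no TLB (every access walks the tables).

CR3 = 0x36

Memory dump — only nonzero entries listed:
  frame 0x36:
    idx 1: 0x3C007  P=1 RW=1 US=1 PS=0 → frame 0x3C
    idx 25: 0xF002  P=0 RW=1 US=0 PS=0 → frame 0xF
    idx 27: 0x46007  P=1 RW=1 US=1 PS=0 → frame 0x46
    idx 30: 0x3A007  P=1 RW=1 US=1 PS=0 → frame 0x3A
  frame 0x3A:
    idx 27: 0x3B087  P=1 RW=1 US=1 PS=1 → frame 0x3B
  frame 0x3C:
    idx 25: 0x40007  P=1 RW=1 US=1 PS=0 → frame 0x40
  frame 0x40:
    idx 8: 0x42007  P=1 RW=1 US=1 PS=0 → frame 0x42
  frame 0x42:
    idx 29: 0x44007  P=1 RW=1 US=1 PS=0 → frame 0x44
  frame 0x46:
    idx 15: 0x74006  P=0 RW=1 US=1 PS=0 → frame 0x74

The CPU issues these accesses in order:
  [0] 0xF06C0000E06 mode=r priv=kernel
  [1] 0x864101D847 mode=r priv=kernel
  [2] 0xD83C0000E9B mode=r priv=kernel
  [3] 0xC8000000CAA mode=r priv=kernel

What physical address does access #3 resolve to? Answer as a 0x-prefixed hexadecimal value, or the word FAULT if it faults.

Walk each access:
#0 VA=0xF06C0000E06 (r,kernel):
  L0: frame=0x36 idx=30 entry=0x3A007 [P=1 RW=1 US=1 PS=0]
  L1: frame=0x3A idx=27 entry=0x3B087 [P=1 RW=1 US=1 PS=1]
  → PA=0x3BE06 (huge @L1)  (2 entries read)
#1 VA=0x864101D847 (r,kernel):
  L0: frame=0x36 idx=1 entry=0x3C007 [P=1 RW=1 US=1 PS=0]
  L1: frame=0x3C idx=25 entry=0x40007 [P=1 RW=1 US=1 PS=0]
  L2: frame=0x40 idx=8 entry=0x42007 [P=1 RW=1 US=1 PS=0]
  L3: frame=0x42 idx=29 entry=0x44007 [P=1 RW=1 US=1 PS=0]
  → PA=0x44847  (4 entries read)
#2 VA=0xD83C0000E9B (r,kernel):
  L0: frame=0x36 idx=27 entry=0x46007 [P=1 RW=1 US=1 PS=0]
  L1: frame=0x46 idx=15 entry=0x74006 [P=0 RW=1 US=1 PS=0]
  ⇒ fault: PAGE_NOT_PRESENT  — 2 lookups
#3 VA=0xC8000000CAA (r,kernel):
  L0: frame=0x36 idx=25 entry=0xF002 [P=0 RW=1 US=0 PS=0]
  ⇒ fault: PAGE_NOT_PRESENT  — 1 lookups

Access #3 PA: FAULT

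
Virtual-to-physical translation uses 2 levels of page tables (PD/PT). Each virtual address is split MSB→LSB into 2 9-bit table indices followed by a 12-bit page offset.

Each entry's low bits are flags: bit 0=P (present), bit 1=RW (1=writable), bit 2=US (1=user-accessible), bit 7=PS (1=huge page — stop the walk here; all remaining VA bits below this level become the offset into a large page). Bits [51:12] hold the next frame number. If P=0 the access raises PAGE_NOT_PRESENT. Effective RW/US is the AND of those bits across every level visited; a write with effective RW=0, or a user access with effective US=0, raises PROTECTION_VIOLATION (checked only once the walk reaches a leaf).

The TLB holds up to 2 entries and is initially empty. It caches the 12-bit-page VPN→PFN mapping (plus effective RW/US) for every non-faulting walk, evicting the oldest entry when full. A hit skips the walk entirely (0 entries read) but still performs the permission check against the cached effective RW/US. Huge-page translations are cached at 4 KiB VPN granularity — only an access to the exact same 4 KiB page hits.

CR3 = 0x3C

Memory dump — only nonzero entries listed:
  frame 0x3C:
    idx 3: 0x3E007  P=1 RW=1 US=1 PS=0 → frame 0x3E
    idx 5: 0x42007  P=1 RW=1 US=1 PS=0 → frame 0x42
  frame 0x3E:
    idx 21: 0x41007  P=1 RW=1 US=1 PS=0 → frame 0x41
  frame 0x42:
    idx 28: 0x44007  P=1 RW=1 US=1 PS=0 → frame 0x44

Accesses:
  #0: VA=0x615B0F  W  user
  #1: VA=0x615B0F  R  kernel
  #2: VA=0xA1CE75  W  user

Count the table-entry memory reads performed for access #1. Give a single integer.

Walk each access:
#0 VA=0x615B0F (w,user):
  [0] read 0x3C idx=3: raw=0x3E007 flags P=1 W=1 U=1 S=0
  [1] read 0x3E idx=21: raw=0x41007 flags P=1 W=1 U=1 S=0
  ✓ 0x41B0F  — 2 lookups
#1 VA=0x615B0F (r,kernel):
  TLB hit vpn=0x615 → PA=0x41B0F
#2 VA=0xA1CE75 (w,user):
  [0] read 0x3C idx=5: raw=0x42007 flags P=1 W=1 U=1 S=0
  [1] read 0x42 idx=28: raw=0x44007 flags P=1 W=1 U=1 S=0
  ✓ 0x44E75  — 2 lookups

Entries read for #1: 0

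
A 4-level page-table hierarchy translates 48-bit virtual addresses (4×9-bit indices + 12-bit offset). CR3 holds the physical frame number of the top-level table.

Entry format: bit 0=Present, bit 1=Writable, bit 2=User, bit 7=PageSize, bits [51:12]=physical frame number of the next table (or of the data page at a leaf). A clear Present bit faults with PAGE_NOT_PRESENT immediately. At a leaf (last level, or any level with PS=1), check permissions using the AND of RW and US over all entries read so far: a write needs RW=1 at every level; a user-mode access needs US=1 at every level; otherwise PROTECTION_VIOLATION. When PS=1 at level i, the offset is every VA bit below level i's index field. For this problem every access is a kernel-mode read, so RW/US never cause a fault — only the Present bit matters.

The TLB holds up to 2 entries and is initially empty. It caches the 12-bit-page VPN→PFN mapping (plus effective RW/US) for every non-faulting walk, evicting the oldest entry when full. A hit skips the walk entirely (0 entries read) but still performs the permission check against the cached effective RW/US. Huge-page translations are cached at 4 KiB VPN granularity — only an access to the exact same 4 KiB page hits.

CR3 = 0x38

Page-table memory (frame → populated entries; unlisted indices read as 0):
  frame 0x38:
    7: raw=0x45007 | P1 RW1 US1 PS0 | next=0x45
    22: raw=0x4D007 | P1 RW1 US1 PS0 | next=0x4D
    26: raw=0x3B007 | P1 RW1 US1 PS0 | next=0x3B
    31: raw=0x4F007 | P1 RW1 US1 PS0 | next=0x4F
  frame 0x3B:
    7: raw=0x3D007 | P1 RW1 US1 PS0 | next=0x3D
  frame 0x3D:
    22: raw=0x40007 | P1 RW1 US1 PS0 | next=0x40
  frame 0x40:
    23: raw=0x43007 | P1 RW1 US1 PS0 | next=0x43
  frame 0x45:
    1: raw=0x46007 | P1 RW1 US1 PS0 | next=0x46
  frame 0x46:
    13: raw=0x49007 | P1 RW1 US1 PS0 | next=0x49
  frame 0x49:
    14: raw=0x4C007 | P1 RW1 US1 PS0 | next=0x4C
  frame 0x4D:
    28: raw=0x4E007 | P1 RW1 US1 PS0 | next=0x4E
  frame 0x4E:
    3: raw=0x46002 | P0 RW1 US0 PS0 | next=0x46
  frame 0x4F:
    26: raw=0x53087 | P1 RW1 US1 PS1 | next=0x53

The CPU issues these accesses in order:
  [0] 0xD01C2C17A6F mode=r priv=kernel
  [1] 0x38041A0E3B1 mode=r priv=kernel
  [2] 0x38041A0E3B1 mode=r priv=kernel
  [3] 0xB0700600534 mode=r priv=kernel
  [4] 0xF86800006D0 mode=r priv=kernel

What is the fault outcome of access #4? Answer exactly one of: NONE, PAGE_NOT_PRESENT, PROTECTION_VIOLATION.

Walk each access:
#0 VA=0xD01C2C17A6F (r,kernel):
  [0] read 0x38 idx=26: raw=0x3B007 flags P=1 W=1 U=1 S=0
  [1] read 0x3B idx=7: raw=0x3D007 flags P=1 W=1 U=1 S=0
  [2] read 0x3D idx=22: raw=0x40007 flags P=1 W=1 U=1 S=0
  [3] read 0x40 idx=23: raw=0x43007 flags P=1 W=1 U=1 S=0
  ⇒ phys 0x43A6F  [4 reads]
#1 VA=0x38041A0E3B1 (r,kernel):
  [0] read 0x38 idx=7: raw=0x45007 flags P=1 W=1 U=1 S=0
  [1] read 0x45 idx=1: raw=0x46007 flags P=1 W=1 U=1 S=0
  [2] read 0x46 idx=13: raw=0x49007 flags P=1 W=1 U=1 S=0
  [3] read 0x49 idx=14: raw=0x4C007 flags P=1 W=1 U=1 S=0
  ⇒ phys 0x4C3B1  [4 reads]
#2 VA=0x38041A0E3B1 (r,kernel):
  TLB hit vpn=0x38041A0E → PA=0x4C3B1
#3 VA=0xB0700600534 (r,kernel):
  [0] read 0x38 idx=22: raw=0x4D007 flags P=1 W=1 U=1 S=0
  [1] read 0x4D idx=28: raw=0x4E007 flags P=1 W=1 U=1 S=0
  [2] read 0x4E idx=3: raw=0x46002 flags P=0 W=1 U=0 S=0
  → PAGE_NOT_PRESENT  (3 entries read)
#4 VA=0xF86800006D0 (r,kernel):
  [0] read 0x38 idx=31: raw=0x4F007 flags P=1 W=1 U=1 S=0
  [1] read 0x4F idx=26: raw=0x53087 flags P=1 W=1 U=1 S=1
  ⇒ phys 0x536D0 (huge @L1)  [2 reads]

Access #4 fault: NONE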